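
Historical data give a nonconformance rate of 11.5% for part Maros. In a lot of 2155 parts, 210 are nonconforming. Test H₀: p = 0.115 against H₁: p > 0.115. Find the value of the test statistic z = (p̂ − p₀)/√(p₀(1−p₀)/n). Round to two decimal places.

p̂ = 210/2155 ≈ 0.0974.
SE = √(p₀(1−p₀)/n) = √(0.10178/2155) = 0.0069.
z = (0.0974 − 0.115)/0.0069 = -0.0176/0.0069 = -2.55.

z = -2.55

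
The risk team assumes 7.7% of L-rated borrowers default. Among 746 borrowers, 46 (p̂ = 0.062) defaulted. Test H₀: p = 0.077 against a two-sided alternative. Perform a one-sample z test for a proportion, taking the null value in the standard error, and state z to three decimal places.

z = -1.571

p̂ = 46/746 ≈ 0.061662.
Under H₀, SE = √(0.077·0.923/746) = √(9.52694e-05) = 0.009761.
z = (0.061662 − 0.077)/0.009761 = -0.015338/0.009761 = -1.571.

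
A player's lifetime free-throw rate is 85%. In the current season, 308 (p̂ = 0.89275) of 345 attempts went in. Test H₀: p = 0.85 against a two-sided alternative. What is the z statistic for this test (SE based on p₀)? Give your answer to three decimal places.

z = 2.224

p̂ = 308/345 ≈ 0.89275.
Standard error under H₀: √(0.85×0.15/345) = 0.01922.
z = (0.89275 − 0.85)/0.01922 = 0.04275/0.01922 = 2.224.
Two-sided p-value ≈ 2·Φ(−2.224) = 0.0262.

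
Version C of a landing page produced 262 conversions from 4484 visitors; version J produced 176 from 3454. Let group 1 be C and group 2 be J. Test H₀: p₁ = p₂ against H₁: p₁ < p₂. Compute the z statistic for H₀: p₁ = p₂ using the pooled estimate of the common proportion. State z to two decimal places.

p̂₁ = 262/4484 ≈ 0.058430, p̂₂ = 176/3454 ≈ 0.050955.
Pooled p̂ = (262+176)/(4484+3454) = 438/7938 = 0.055178.
SE = √(0.0521331 × 0.000512535) = 0.005169.
z = (0.058430 − 0.050955)/0.005169 = 0.007475/0.005169 = 1.45.

z = 1.45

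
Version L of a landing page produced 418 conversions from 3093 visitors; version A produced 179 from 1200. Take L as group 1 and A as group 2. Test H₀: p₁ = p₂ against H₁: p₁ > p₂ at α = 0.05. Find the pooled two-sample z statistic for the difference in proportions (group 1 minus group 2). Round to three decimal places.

p̂₁ = 418/3093 = 0.13514, p̂₂ = 179/1200 = 0.14917.
Pooled p̂ = (418+179)/(3093+1200) = 597/4293 = 0.13906.
SE = √(0.119725 × 0.00115664) = 0.01177.
z = (0.13514 − 0.14917)/0.01177 = -0.01403/0.01177 = -1.192.
p-value = P(Z > -1.192) ≈ 0.8833, so at α = 0.05 we fail to reject H₀.

z = -1.192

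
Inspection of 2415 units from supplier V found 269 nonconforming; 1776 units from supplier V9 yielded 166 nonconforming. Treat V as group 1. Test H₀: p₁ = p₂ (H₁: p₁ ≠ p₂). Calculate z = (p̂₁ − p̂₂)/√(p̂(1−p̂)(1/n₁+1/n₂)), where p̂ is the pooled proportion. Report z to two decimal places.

p̂₁ = 269/2415 ≈ 0.1114, p̂₂ = 166/1776 ≈ 0.0935.
Pooled p̂ = (269+166)/(2415+1776) = 435/4191 = 0.1038.
SE = √(p̂(1−p̂)(1/n₁+1/n₂)) = √(0.1038·0.8962·0.000977142) = √(9.08944e-05) = 0.0095.
z = (0.1114 − 0.0935)/0.0095 = 0.0179/0.0095 = 1.88.
Two-sided p-value ≈ 2·Φ(−1.879) = 0.0602.

z = 1.88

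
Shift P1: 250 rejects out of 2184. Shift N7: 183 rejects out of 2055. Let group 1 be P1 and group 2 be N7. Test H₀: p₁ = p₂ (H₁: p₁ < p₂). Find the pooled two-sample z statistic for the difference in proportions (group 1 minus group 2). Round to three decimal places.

z = 2.731

p̂₁ = 250/2184 = 0.114469, p̂₂ = 183/2055 = 0.089051.
Pooled p̂ = (250+183)/(2184+2055) = 433/4239 = 0.102147.
SE = √(p̂(1−p̂)(1/n₁+1/n₂)) = √(0.102147·0.897853·0.000944493) = √(8.66221e-05) = 0.009307.
z = (0.114469 − 0.089051)/0.009307 = 0.025418/0.009307 = 2.731.
p-value = P(Z < 2.731) ≈ 0.9968.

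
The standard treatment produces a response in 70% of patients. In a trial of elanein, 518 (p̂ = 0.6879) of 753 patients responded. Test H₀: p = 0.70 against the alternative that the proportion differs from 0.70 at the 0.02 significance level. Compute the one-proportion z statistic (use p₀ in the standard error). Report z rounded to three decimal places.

p̂ = 518/753 = 0.687915.
Standard error under H₀: √(0.7×0.3/753) = 0.016700.
z = (0.687915 − 0.7)/0.016700 = -0.012085/0.016700 = -0.724.
Two-sided p-value ≈ 2·Φ(−0.724) = 0.4693, so at α = 0.02 we fail to reject H₀.

z = -0.724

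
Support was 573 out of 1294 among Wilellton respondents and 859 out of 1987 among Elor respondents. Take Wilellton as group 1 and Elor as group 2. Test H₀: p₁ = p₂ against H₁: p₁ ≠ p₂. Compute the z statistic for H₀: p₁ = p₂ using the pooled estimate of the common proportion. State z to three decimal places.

z = 0.593

p̂₁ = 573/1294 ≈ 0.44281, p̂₂ = 859/1987 ≈ 0.43231.
Pooled p̂ = (573+859)/(1294+1987) = 1432/3281 = 0.43645.
SE = √(0.245962 × 0.00127607) = 0.01772.
z = (0.44281 − 0.43231)/0.01772 = 0.01050/0.01772 = 0.593.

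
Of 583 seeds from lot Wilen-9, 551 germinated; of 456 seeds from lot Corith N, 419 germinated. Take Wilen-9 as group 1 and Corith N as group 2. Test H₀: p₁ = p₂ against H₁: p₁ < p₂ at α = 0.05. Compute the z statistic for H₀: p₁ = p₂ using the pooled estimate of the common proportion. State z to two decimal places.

p̂₁ = 551/583 = 0.94511, p̂₂ = 419/456 = 0.91886.
Pooled p̂ = (551+419)/(583+456) = 970/1039 = 0.93359.
SE = √(0.0619997 × 0.00390825) = 0.01557.
z = (0.94511 − 0.91886)/0.01557 = 0.02625/0.01557 = 1.69.
p-value = P(Z < 1.686) ≈ 0.9541, so at α = 0.05 we fail to reject H₀.

z = 1.69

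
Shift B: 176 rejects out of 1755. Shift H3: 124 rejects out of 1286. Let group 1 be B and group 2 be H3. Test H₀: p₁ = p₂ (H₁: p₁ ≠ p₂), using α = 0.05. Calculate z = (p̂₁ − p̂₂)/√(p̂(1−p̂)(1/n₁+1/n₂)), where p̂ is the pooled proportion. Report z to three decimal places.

z = 0.353

p̂₁ = 176/1755 = 0.10028, p̂₂ = 124/1286 = 0.09642.
Pooled p̂ = (176+124)/(1755+1286) = 300/3041 = 0.09865.
SE = √(0.0889196 × 0.00134741) = 0.01095.
z = (0.10028 − 0.09642)/0.01095 = 0.00386/0.01095 = 0.353.
p-value = 2·P(Z > 0.353) ≈ 0.7242. With α = 0.05, fail to reject H₀.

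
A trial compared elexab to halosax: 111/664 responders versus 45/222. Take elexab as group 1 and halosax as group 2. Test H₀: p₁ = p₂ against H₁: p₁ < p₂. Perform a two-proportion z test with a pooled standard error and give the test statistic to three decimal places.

z = -1.203

p̂₁ = 111/664 ≈ 0.16717, p̂₂ = 45/222 ≈ 0.20270.
Pooled p̂ = (111+45)/(664+222) = 156/886 = 0.17607.
SE = √(p̂(1−p̂)(1/n₁+1/n₂)) = √(0.17607·0.82393·0.00601053) = √(0.000871952) = 0.02953.
z = (0.16717 − 0.20270)/0.02953 = -0.03553/0.02953 = -1.203.
p-value = P(Z < -1.203) ≈ 0.1144.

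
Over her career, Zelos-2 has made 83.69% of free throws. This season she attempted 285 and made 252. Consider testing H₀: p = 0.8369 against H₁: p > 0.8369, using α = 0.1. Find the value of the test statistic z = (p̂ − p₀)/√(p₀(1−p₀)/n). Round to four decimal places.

p̂ = 252/285 ≈ 0.884211.
SE = √(p₀(1−p₀)/n) = √(0.1365/285) = 0.021885.
z = (0.884211 − 0.8369)/0.021885 = 0.047311/0.021885 = 2.1618.
p-value = P(Z > 2.162) ≈ 0.0153. With α = 0.1, reject H₀.

z = 2.1618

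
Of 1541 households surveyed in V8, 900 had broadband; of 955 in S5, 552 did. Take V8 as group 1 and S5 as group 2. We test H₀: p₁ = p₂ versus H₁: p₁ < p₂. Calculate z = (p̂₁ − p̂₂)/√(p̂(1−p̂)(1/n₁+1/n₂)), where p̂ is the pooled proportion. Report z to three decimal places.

z = 0.297

p̂₁ = 900/1541 ≈ 0.58404, p̂₂ = 552/955 ≈ 0.57801.
Pooled p̂ = (900+552)/(1541+955) = 1452/2496 = 0.58173.
SE = √(p̂(1−p̂)(1/n₁+1/n₂)) = √(0.58173·0.41827·0.00169605) = √(0.000412683) = 0.02031.
z = (0.58404 − 0.57801)/0.02031 = 0.00603/0.02031 = 0.297.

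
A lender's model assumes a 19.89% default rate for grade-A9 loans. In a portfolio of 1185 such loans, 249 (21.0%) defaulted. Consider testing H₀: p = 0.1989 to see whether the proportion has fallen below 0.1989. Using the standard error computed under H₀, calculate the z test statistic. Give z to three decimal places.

z = 0.968

p̂ = 249/1185 = 0.21013.
Under H₀, SE = √(0.1989·0.8011/1185) = √(0.000134463) = 0.01160.
z = (0.21013 − 0.1989)/0.01160 = 0.01123/0.01160 = 0.968.
p-value = P(Z < 0.968) ≈ 0.8335.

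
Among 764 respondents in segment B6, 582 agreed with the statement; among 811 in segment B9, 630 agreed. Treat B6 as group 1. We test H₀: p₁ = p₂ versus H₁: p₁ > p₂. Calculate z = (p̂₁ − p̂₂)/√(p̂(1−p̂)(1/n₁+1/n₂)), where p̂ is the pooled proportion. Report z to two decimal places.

z = -0.71

p̂₁ = 582/764 ≈ 0.7618, p̂₂ = 630/811 ≈ 0.7768.
Pooled p̂ = (582+630)/(764+811) = 1212/1575 = 0.7695.
SE = √(0.177357 × 0.00254195) = 0.0212.
z = (0.7618 − 0.7768)/0.0212 = -0.0150/0.0212 = -0.71.
p-value = P(Z > -0.708) ≈ 0.7606.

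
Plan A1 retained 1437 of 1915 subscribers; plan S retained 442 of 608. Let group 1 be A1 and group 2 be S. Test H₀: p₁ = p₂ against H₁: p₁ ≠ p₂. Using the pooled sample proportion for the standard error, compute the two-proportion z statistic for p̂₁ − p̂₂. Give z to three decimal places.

z = 1.154

p̂₁ = 1437/1915 ≈ 0.75039, p̂₂ = 442/608 ≈ 0.72697.
Pooled p̂ = (1437+442)/(1915+608) = 1879/2523 = 0.74475.
SE = √(0.190098 × 0.00216693) = 0.02030.
z = (0.75039 − 0.72697)/0.02030 = 0.02342/0.02030 = 1.154.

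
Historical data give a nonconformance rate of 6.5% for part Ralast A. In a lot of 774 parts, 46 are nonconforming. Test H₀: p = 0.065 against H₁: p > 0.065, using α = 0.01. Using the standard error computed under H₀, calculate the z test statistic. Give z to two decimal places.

z = -0.63

p̂ = 46/774 ≈ 0.0594.
SE = √(p₀(1−p₀)/n) = √(0.060775/774) = 0.0089.
z = (0.0594 − 0.065)/0.0089 = -0.0056/0.0089 = -0.63.
p-value = P(Z > -0.628) ≈ 0.7351; since p > α = 0.01, fail to reject H₀.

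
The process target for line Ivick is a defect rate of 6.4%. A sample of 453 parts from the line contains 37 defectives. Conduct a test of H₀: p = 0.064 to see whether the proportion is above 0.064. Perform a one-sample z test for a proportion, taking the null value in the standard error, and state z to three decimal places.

z = 1.537

p̂ = 37/453 ≈ 0.08168.
SE = √(p₀(1−p₀)/n) = √(0.059904/453) = 0.01150.
z = (0.08168 − 0.064)/0.01150 = 0.01768/0.01150 = 1.537.
p-value = P(Z > 1.537) ≈ 0.0621.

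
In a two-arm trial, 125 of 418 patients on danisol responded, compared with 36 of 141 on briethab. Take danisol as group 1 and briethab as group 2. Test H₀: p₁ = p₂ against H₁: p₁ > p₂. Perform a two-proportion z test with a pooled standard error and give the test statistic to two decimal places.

z = 0.99

p̂₁ = 125/418 ≈ 0.2990, p̂₂ = 36/141 ≈ 0.2553.
Pooled p̂ = (125+36)/(418+141) = 161/559 = 0.2880.
SE = √(0.205062 × 0.00948454) = 0.0441.
z = (0.2990 − 0.2553)/0.0441 = 0.0437/0.0441 = 0.99.
p-value = P(Z > 0.991) ≈ 0.1607.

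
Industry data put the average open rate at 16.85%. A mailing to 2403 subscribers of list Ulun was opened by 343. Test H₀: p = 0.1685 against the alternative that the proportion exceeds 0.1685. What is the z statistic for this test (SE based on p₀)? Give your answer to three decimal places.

p̂ = 343/2403 = 0.142738.
Under H₀, SE = √(0.1685·0.8315/2403) = √(5.83053e-05) = 0.007636.
z = (0.142738 − 0.1685)/0.007636 = -0.025762/0.007636 = -3.374.
p-value = P(Z > -3.374) ≈ 0.9996.

z = -3.374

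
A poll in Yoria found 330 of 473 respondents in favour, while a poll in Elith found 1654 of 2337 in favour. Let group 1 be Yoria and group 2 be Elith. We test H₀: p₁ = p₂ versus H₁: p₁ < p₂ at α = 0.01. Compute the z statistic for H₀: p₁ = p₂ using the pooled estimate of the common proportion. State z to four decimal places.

p̂₁ = 330/473 ≈ 0.6976744, p̂₂ = 1654/2337 ≈ 0.7077450.
Pooled p̂ = (330+1654)/(473+2337) = 1984/2810 = 0.7060498.
SE = √(p̂(1−p̂)(1/n₁+1/n₂)) = √(0.7060498·0.2939502·0.00254206) = √(0.000527589) = 0.0229693.
z = (0.6976744 − 0.7077450)/0.0229693 = -0.0100706/0.0229693 = -0.4384.
p-value = P(Z < -0.438) ≈ 0.3305; since p > α = 0.01, fail to reject H₀.

z = -0.4384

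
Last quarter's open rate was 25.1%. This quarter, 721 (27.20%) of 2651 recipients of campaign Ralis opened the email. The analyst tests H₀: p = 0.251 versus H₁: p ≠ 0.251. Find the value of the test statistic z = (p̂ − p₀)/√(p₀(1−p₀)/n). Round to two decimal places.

p̂ = 721/2651 ≈ 0.27197.
SE = √(p₀(1−p₀)/n) = √(0.188/2651) = 0.00842.
z = (0.27197 − 0.251)/0.00842 = 0.02097/0.00842 = 2.49.

z = 2.49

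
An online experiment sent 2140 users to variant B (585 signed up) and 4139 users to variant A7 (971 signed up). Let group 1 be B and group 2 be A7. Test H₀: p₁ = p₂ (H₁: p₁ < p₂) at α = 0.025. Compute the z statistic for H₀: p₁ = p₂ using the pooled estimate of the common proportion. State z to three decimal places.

z = 3.372

p̂₁ = 585/2140 = 0.273364, p̂₂ = 971/4139 = 0.234598.
Pooled p̂ = (585+971)/(2140+4139) = 1556/6279 = 0.247810.
SE = √(0.1864 × 0.000708894) = 0.011495.
z = (0.273364 − 0.234598)/0.011495 = 0.038766/0.011495 = 3.372.
p-value = P(Z < 3.372) ≈ 0.9996; since p > α = 0.025, fail to reject H₀.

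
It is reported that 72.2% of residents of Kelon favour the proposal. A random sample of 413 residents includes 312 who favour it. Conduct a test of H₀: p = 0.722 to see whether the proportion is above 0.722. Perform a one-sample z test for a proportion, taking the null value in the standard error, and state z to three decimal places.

p̂ = 312/413 = 0.75545.
SE = √(p₀(1−p₀)/n) = √(0.20072/413) = 0.02205.
z = (0.75545 − 0.722)/0.02205 = 0.03345/0.02205 = 1.517.
p-value = P(Z > 1.517) ≈ 0.0646.

z = 1.517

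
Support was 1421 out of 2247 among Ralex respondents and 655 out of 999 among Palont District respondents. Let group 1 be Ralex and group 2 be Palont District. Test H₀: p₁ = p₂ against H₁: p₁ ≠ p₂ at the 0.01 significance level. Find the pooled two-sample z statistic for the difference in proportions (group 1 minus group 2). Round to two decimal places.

z = -1.27

p̂₁ = 1421/2247 ≈ 0.6324, p̂₂ = 655/999 ≈ 0.6557.
Pooled p̂ = (1421+655)/(2247+999) = 2076/3246 = 0.6396.
SE = √(0.230524 × 0.00144604) = 0.0183.
z = (0.6324 − 0.6557)/0.0183 = -0.0233/0.0183 = -1.27.
Two-sided p-value ≈ 2·Φ(−1.274) = 0.2027. With α = 0.01, fail to reject H₀.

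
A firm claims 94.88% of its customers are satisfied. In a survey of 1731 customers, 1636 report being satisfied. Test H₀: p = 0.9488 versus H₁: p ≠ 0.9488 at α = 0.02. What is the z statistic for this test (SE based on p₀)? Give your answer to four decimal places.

p̂ = 1636/1731 = 0.945118.
Under H₀, SE = √(0.9488·0.0512/1731) = √(2.80639e-05) = 0.005298.
z = (0.945118 − 0.9488)/0.005298 = -0.003682/0.005298 = -0.6950.
p-value = 2·P(Z > 0.695) ≈ 0.4871; since p > α = 0.02, fail to reject H₀.

z = -0.6950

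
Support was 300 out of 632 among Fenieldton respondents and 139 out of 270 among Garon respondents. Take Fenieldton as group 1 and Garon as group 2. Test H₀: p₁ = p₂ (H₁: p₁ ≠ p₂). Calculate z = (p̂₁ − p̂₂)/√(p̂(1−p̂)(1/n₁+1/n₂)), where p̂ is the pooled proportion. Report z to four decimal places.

p̂₁ = 300/632 = 0.474684, p̂₂ = 139/270 = 0.514815.
Pooled p̂ = (300+139)/(632+270) = 439/902 = 0.486696.
SE = √(p̂(1−p̂)(1/n₁+1/n₂)) = √(0.486696·0.513304·0.00528598) = √(0.00132056) = 0.036340.
z = (0.474684 − 0.514815)/0.036340 = -0.040131/0.036340 = -1.1043.
Two-sided p-value ≈ 2·Φ(−1.104) = 0.2694.

z = -1.1043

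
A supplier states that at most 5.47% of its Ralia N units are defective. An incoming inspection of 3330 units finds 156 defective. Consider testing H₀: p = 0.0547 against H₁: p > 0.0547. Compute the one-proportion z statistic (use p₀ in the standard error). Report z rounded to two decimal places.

z = -1.99

p̂ = 156/3330 ≈ 0.04685.
SE = √(p₀(1−p₀)/n) = √(0.051708/3330) = 0.00394.
z = (0.04685 − 0.0547)/0.00394 = -0.00785/0.00394 = -1.99.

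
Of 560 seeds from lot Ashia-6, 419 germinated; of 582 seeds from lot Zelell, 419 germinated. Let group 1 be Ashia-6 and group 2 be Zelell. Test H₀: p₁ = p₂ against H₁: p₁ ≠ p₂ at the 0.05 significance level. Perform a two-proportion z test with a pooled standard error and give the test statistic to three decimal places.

p̂₁ = 419/560 = 0.74821, p̂₂ = 419/582 = 0.71993.
Pooled p̂ = (419+419)/(560+582) = 838/1142 = 0.73380.
SE = √(p̂(1−p̂)(1/n₁+1/n₂)) = √(0.73380·0.26620·0.00350393) = √(0.000684448) = 0.02616.
z = (0.74821 − 0.71993)/0.02616 = 0.02828/0.02616 = 1.081.
p-value = 2·P(Z > 1.081) ≈ 0.2797. With α = 0.05, fail to reject H₀.

z = 1.081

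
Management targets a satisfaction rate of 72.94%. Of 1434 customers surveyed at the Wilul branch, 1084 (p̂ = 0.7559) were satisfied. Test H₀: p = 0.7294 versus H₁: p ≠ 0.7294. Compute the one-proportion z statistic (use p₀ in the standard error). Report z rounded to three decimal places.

p̂ = 1084/1434 = 0.755927.
Standard error under H₀: √(0.7294×0.2706/1434) = 0.011732.
z = (0.755927 − 0.7294)/0.011732 = 0.026527/0.011732 = 2.261.

z = 2.261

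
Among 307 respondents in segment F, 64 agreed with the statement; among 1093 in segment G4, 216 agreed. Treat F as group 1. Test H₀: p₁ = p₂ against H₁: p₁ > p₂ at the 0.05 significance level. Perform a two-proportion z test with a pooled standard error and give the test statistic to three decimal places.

p̂₁ = 64/307 = 0.20847, p̂₂ = 216/1093 = 0.19762.
Pooled p̂ = (64+216)/(307+1093) = 280/1400 = 0.20000.
SE = √(0.16 × 0.00417224) = 0.02584.
z = (0.20847 − 0.19762)/0.02584 = 0.01085/0.02584 = 0.420.
p-value = P(Z > 0.420) ≈ 0.3373, so at α = 0.05 we fail to reject H₀.

z = 0.420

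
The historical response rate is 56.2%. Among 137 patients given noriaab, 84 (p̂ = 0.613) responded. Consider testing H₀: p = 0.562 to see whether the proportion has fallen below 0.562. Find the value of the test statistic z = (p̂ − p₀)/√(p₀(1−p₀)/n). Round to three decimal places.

z = 1.206

p̂ = 84/137 ≈ 0.61314.
Under H₀, SE = √(0.562·0.438/137) = √(0.00179676) = 0.04239.
z = (0.61314 − 0.562)/0.04239 = 0.05114/0.04239 = 1.206.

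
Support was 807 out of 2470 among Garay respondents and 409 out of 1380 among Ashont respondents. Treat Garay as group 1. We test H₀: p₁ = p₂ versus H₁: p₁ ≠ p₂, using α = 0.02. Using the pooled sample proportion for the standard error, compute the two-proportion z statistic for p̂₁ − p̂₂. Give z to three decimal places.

p̂₁ = 807/2470 = 0.32672, p̂₂ = 409/1380 = 0.29638.
Pooled p̂ = (807+409)/(2470+1380) = 1216/3850 = 0.31584.
SE = √(0.216087 × 0.0011295) = 0.01562.
z = (0.32672 − 0.29638)/0.01562 = 0.03034/0.01562 = 1.942.
Two-sided p-value ≈ 2·Φ(−1.942) = 0.0521; since p > α = 0.02, fail to reject H₀.

z = 1.942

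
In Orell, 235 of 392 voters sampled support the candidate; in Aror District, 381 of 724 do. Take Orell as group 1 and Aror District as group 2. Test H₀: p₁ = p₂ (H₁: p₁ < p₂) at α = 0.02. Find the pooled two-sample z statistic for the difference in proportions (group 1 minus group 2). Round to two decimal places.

p̂₁ = 235/392 ≈ 0.5995, p̂₂ = 381/724 ≈ 0.5262.
Pooled p̂ = (235+381)/(392+724) = 616/1116 = 0.5520.
SE = √(0.247299 × 0.00393224) = 0.0312.
z = (0.5995 − 0.5262)/0.0312 = 0.0733/0.0312 = 2.35.
p-value = P(Z < 2.349) ≈ 0.9906; since p > α = 0.02, fail to reject H₀.

z = 2.35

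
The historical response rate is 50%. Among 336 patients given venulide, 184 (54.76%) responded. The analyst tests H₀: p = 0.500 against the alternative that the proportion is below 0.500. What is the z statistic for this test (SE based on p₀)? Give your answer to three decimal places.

p̂ = 184/336 ≈ 0.54762.
Under H₀, SE = √(0.5·0.5/336) = √(0.000744048) = 0.02728.
z = (0.54762 − 0.5)/0.02728 = 0.04762/0.02728 = 1.746.

z = 1.746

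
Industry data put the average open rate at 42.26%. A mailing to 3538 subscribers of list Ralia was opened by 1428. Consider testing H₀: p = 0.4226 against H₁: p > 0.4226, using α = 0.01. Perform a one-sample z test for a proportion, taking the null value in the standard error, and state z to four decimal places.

p̂ = 1428/3538 ≈ 0.4036179.
SE = √(p₀(1−p₀)/n) = √(0.24401/3538) = 0.0083047.
z = (0.4036179 − 0.4226)/0.0083047 = -0.0189821/0.0083047 = -2.2857.
p-value = P(Z > -2.286) ≈ 0.9889, so at α = 0.01 we fail to reject H₀.

z = -2.2857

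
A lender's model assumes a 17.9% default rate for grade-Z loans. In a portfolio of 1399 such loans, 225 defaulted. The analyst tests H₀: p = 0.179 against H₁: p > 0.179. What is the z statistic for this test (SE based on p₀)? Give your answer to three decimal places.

p̂ = 225/1399 = 0.16083.
SE = √(p₀(1−p₀)/n) = √(0.14696/1399) = 0.01025.
z = (0.16083 − 0.179)/0.01025 = -0.01817/0.01025 = -1.773.
p-value = P(Z > -1.773) ≈ 0.9619.

z = -1.773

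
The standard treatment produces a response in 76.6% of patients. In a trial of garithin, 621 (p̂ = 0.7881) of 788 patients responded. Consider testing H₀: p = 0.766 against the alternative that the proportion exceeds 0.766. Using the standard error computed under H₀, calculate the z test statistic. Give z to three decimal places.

p̂ = 621/788 = 0.788071.
Under H₀, SE = √(0.766·0.234/788) = √(0.000227467) = 0.015082.
z = (0.788071 − 0.766)/0.015082 = 0.022071/0.015082 = 1.463.
p-value = P(Z > 1.463) ≈ 0.0717.

z = 1.463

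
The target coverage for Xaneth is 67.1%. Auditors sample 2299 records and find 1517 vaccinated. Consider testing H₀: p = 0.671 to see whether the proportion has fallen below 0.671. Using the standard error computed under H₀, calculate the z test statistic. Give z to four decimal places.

p̂ = 1517/2299 ≈ 0.6598521.
Standard error under H₀: √(0.671×0.329/2299) = 0.0097992.
z = (0.6598521 − 0.671)/0.0097992 = -0.0111479/0.0097992 = -1.1376.

z = -1.1376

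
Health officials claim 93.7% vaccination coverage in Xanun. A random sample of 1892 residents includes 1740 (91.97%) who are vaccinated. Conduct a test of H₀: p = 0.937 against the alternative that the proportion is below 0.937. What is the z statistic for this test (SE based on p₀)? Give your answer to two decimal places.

p̂ = 1740/1892 ≈ 0.91966.
Standard error under H₀: √(0.937×0.063/1892) = 0.00559.
z = (0.91966 − 0.937)/0.00559 = -0.01734/0.00559 = -3.10.

z = -3.10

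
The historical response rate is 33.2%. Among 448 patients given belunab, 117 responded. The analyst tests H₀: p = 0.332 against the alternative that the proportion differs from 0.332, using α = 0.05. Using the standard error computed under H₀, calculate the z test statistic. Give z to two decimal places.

p̂ = 117/448 = 0.26116.
Under H₀, SE = √(0.332·0.668/448) = √(0.000495036) = 0.02225.
z = (0.26116 − 0.332)/0.02225 = -0.07084/0.02225 = -3.18.
Two-sided p-value ≈ 2·Φ(−3.184) = 0.0015; since p < α = 0.05, reject H₀.

z = -3.18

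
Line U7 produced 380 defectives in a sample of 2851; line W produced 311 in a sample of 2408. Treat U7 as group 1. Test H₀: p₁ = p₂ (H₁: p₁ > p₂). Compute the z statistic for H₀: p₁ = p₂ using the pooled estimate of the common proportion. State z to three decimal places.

p̂₁ = 380/2851 ≈ 0.133287, p̂₂ = 311/2408 ≈ 0.129153.
Pooled p̂ = (380+311)/(2851+2408) = 691/5259 = 0.131394.
SE = √(p̂(1−p̂)(1/n₁+1/n₂)) = √(0.131394·0.868606·0.000766037) = √(8.74273e-05) = 0.009350.
z = (0.133287 − 0.129153)/0.009350 = 0.004134/0.009350 = 0.442.
p-value = P(Z > 0.442) ≈ 0.3292.

z = 0.442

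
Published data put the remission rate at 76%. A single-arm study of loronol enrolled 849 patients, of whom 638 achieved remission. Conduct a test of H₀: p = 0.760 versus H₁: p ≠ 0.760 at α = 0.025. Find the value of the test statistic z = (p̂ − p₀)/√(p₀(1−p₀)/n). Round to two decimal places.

p̂ = 638/849 = 0.7515.
SE = √(p₀(1−p₀)/n) = √(0.1824/849) = 0.0147.
z = (0.7515 − 0.76)/0.0147 = -0.0085/0.0147 = -0.58.
Two-sided p-value ≈ 2·Φ(−0.582) = 0.5607. With α = 0.025, fail to reject H₀.

z = -0.58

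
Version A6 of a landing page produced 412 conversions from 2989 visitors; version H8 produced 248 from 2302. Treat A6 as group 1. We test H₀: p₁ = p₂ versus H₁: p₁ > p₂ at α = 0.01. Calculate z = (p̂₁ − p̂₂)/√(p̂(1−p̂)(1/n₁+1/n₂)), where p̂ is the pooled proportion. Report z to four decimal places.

p̂₁ = 412/2989 = 0.137839, p̂₂ = 248/2302 = 0.107732.
Pooled p̂ = (412+248)/(2989+2302) = 660/5291 = 0.124740.
SE = √(0.10918 × 0.000768965) = 0.009163.
z = (0.137839 − 0.107732)/0.009163 = 0.030107/0.009163 = 3.2857.
p-value = P(Z > 3.286) ≈ 0.0005, so at α = 0.01 we reject H₀.

z = 3.2857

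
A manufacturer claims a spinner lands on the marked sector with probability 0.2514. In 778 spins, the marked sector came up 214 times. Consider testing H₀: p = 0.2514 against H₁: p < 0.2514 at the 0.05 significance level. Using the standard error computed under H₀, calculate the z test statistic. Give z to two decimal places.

z = 1.52

p̂ = 214/778 ≈ 0.2751.
Under H₀, SE = √(0.2514·0.7486/778) = √(0.0002419) = 0.0156.
z = (0.2751 − 0.2514)/0.0156 = 0.0237/0.0156 = 1.52.
p-value = P(Z < 1.522) ≈ 0.9359. With α = 0.05, fail to reject H₀.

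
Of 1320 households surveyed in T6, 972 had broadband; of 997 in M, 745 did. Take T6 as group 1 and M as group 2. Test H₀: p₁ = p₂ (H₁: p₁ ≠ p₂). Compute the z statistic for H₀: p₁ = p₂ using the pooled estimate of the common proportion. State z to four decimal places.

p̂₁ = 972/1320 = 0.736364, p̂₂ = 745/997 = 0.747242.
Pooled p̂ = (972+745)/(1320+997) = 1717/2317 = 0.741044.
SE = √(p̂(1−p̂)(1/n₁+1/n₂)) = √(0.741044·0.258956·0.00176058) = √(0.000337852) = 0.018381.
z = (0.736364 − 0.747242)/0.018381 = -0.010878/0.018381 = -0.5918.
p-value = 2·P(Z > 0.592) ≈ 0.5540.

z = -0.5918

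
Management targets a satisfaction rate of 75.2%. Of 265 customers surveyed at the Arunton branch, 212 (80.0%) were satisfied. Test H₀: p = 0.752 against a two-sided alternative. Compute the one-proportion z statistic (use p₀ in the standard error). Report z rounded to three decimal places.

p̂ = 212/265 = 0.80000.
SE = √(p₀(1−p₀)/n) = √(0.1865/265) = 0.02653.
z = (0.80000 − 0.752)/0.02653 = 0.04800/0.02653 = 1.809.

z = 1.809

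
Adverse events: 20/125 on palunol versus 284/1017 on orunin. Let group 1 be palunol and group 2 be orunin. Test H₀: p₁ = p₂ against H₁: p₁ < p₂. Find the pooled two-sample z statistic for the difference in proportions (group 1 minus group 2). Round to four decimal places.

p̂₁ = 20/125 = 0.160000, p̂₂ = 284/1017 = 0.279253.
Pooled p̂ = (20+284)/(125+1017) = 304/1142 = 0.266200.
SE = √(p̂(1−p̂)(1/n₁+1/n₂)) = √(0.266200·0.733800·0.00898328) = √(0.00175477) = 0.041890.
z = (0.160000 − 0.279253)/0.041890 = -0.119253/0.041890 = -2.8468.

z = -2.8468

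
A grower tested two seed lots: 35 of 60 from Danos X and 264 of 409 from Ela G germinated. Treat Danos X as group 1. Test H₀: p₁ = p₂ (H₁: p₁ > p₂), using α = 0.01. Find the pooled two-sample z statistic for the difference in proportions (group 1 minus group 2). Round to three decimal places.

z = -0.935

p̂₁ = 35/60 ≈ 0.58333, p̂₂ = 264/409 ≈ 0.64548.
Pooled p̂ = (35+264)/(60+409) = 299/469 = 0.63753.
SE = √(0.231086 × 0.0191117) = 0.06646.
z = (0.58333 − 0.64548)/0.06646 = -0.06215/0.06646 = -0.935.
p-value = P(Z > -0.935) ≈ 0.8251; since p > α = 0.01, fail to reject H₀.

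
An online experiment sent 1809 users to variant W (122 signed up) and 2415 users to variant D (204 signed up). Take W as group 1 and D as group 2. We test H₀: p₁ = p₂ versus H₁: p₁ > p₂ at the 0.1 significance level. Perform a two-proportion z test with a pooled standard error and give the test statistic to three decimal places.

p̂₁ = 122/1809 = 0.06744, p̂₂ = 204/2415 = 0.08447.
Pooled p̂ = (122+204)/(1809+2415) = 326/4224 = 0.07718.
SE = √(0.0712216 × 0.00096687) = 0.00830.
z = (0.06744 − 0.08447)/0.00830 = -0.01703/0.00830 = -2.052.
p-value = P(Z > -2.052) ≈ 0.9799. With α = 0.1, fail to reject H₀.

z = -2.052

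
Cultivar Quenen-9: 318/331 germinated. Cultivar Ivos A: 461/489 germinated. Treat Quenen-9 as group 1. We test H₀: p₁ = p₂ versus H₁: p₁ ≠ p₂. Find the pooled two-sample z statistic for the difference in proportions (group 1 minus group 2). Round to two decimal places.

p̂₁ = 318/331 ≈ 0.9607, p̂₂ = 461/489 ≈ 0.9427.
Pooled p̂ = (318+461)/(331+489) = 779/820 = 0.9500.
SE = √(0.0475 × 0.00506614) = 0.0155.
z = (0.9607 − 0.9427)/0.0155 = 0.0180/0.0155 = 1.16.
p-value = 2·P(Z > 1.159) ≈ 0.2463.

z = 1.16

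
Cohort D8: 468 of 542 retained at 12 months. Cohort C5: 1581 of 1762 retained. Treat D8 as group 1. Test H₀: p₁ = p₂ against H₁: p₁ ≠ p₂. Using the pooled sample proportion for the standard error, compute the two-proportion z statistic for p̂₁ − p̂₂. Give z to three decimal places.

z = -2.194

p̂₁ = 468/542 = 0.86347, p̂₂ = 1581/1762 = 0.89728.
Pooled p̂ = (468+1581)/(542+1762) = 2049/2304 = 0.88932.
SE = √(p̂(1−p̂)(1/n₁+1/n₂)) = √(0.88932·0.11068·0.00241256) = √(0.000237462) = 0.01541.
z = (0.86347 − 0.89728)/0.01541 = -0.03381/0.01541 = -2.194.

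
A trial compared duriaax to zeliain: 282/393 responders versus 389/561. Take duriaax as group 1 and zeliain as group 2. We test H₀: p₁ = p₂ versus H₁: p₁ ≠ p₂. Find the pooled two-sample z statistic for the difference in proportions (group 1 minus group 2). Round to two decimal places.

p̂₁ = 282/393 ≈ 0.71756, p̂₂ = 389/561 ≈ 0.69340.
Pooled p̂ = (282+389)/(393+561) = 671/954 = 0.70335.
SE = √(p̂(1−p̂)(1/n₁+1/n₂)) = √(0.70335·0.29665·0.00432706) = √(0.000902828) = 0.03005.
z = (0.71756 − 0.69340)/0.03005 = 0.02416/0.03005 = 0.80.
p-value = 2·P(Z > 0.804) ≈ 0.4215.

z = 0.80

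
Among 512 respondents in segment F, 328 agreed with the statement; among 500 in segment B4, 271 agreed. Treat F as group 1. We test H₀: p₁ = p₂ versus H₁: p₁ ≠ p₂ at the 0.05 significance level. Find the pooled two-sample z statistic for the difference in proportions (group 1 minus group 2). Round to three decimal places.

z = 3.192

p̂₁ = 328/512 ≈ 0.64062, p̂₂ = 271/500 ≈ 0.54200.
Pooled p̂ = (328+271)/(512+500) = 599/1012 = 0.59190.
SE = √(p̂(1−p̂)(1/n₁+1/n₂)) = √(0.59190·0.40810·0.00395313) = √(0.000954897) = 0.03090.
z = (0.64062 − 0.54200)/0.03090 = 0.09862/0.03090 = 3.192.
p-value = 2·P(Z > 3.192) ≈ 0.0014, so at α = 0.05 we reject H₀.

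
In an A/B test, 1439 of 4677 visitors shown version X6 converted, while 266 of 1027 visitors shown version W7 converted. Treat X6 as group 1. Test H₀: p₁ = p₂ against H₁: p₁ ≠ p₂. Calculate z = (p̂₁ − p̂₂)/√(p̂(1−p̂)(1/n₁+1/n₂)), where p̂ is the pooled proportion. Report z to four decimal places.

z = 3.0851

p̂₁ = 1439/4677 = 0.3076759, p̂₂ = 266/1027 = 0.2590068.
Pooled p̂ = (1439+266)/(4677+1027) = 1705/5704 = 0.2989130.
SE = √(p̂(1−p̂)(1/n₁+1/n₂)) = √(0.2989130·0.7010870·0.00118752) = √(0.000248862) = 0.0157754.
z = (0.3076759 − 0.2590068)/0.0157754 = 0.0486691/0.0157754 = 3.0851.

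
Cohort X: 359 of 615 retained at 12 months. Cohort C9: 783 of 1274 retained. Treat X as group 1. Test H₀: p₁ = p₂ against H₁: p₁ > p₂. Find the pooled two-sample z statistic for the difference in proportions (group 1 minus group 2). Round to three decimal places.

p̂₁ = 359/615 = 0.58374, p̂₂ = 783/1274 = 0.61460.
Pooled p̂ = (359+783)/(615+1274) = 1142/1889 = 0.60455.
SE = √(0.239069 × 0.00241095) = 0.02401.
z = (0.58374 − 0.61460)/0.02401 = -0.03086/0.02401 = -1.285.
p-value = P(Z > -1.285) ≈ 0.9007.

z = -1.285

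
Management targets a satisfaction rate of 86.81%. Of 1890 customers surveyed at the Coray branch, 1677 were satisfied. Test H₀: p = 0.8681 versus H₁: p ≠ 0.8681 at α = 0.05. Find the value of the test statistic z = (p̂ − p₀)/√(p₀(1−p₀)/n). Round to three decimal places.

z = 2.467

p̂ = 1677/1890 = 0.887302.
Standard error under H₀: √(0.8681×0.1319/1890) = 0.007784.
z = (0.887302 − 0.8681)/0.007784 = 0.019202/0.007784 = 2.467.
Two-sided p-value ≈ 2·Φ(−2.467) = 0.0136; since p < α = 0.05, reject H₀.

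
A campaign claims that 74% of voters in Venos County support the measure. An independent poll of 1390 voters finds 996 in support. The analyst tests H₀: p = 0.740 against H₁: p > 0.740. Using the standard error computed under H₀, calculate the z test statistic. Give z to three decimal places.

p̂ = 996/1390 ≈ 0.716547.
Standard error under H₀: √(0.74×0.26/1390) = 0.011765.
z = (0.716547 − 0.74)/0.011765 = -0.023453/0.011765 = -1.993.

z = -1.993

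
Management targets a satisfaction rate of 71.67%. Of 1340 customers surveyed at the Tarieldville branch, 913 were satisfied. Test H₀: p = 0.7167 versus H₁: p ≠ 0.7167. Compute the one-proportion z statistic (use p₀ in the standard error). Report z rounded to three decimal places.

p̂ = 913/1340 ≈ 0.68134.
Standard error under H₀: √(0.7167×0.2833/1340) = 0.01231.
z = (0.68134 − 0.7167)/0.01231 = -0.03536/0.01231 = -2.872.
p-value = 2·P(Z > 2.872) ≈ 0.0041.

z = -2.872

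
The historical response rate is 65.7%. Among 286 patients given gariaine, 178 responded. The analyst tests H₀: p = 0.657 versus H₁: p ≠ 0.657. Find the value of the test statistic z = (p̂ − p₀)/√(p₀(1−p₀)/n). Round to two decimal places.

p̂ = 178/286 = 0.6224.
Under H₀, SE = √(0.657·0.343/286) = √(0.000787941) = 0.0281.
z = (0.6224 − 0.657)/0.0281 = -0.0346/0.0281 = -1.23.
Two-sided p-value ≈ 2·Φ(−1.233) = 0.2174.

z = -1.23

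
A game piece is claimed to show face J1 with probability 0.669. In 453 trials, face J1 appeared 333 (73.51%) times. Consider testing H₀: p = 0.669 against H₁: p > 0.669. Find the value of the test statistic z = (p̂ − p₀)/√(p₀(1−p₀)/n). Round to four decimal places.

p̂ = 333/453 ≈ 0.7350993.
SE = √(p₀(1−p₀)/n) = √(0.22144/453) = 0.0221095.
z = (0.7350993 − 0.669)/0.0221095 = 0.0660993/0.0221095 = 2.9896.
p-value = P(Z > 2.990) ≈ 0.0014.

z = 2.9896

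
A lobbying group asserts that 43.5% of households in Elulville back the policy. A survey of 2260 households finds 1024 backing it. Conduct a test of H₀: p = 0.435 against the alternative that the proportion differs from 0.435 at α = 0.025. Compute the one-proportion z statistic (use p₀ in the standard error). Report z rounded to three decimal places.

p̂ = 1024/2260 ≈ 0.45310.
Under H₀, SE = √(0.435·0.565/2260) = √(0.00010875) = 0.01043.
z = (0.45310 − 0.435)/0.01043 = 0.01810/0.01043 = 1.735.
p-value = 2·P(Z > 1.735) ≈ 0.0827. With α = 0.025, fail to reject H₀.

z = 1.735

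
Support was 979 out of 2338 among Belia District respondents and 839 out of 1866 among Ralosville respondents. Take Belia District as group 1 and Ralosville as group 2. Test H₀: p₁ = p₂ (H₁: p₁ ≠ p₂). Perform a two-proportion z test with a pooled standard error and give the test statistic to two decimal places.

p̂₁ = 979/2338 ≈ 0.4187, p̂₂ = 839/1866 ≈ 0.4496.
Pooled p̂ = (979+839)/(2338+1866) = 1818/4204 = 0.4324.
SE = √(0.245436 × 0.000963622) = 0.0154.
z = (0.4187 − 0.4496)/0.0154 = -0.0309/0.0154 = -2.01.
Two-sided p-value ≈ 2·Φ(−2.009) = 0.0446.

z = -2.01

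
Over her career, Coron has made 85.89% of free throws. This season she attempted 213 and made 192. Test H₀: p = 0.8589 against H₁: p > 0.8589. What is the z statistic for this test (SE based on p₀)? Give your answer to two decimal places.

z = 1.78

p̂ = 192/213 = 0.9014.
Under H₀, SE = √(0.8589·0.1411/213) = √(0.000568971) = 0.0239.
z = (0.9014 − 0.8589)/0.0239 = 0.0425/0.0239 = 1.78.
p-value = P(Z > 1.782) ≈ 0.0374.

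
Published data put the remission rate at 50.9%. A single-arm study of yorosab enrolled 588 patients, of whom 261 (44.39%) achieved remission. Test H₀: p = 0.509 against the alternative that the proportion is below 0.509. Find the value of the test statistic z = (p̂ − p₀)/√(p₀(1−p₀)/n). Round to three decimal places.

z = -3.159

p̂ = 261/588 = 0.443878.
SE = √(p₀(1−p₀)/n) = √(0.24992/588) = 0.020616.
z = (0.443878 − 0.509)/0.020616 = -0.065122/0.020616 = -3.159.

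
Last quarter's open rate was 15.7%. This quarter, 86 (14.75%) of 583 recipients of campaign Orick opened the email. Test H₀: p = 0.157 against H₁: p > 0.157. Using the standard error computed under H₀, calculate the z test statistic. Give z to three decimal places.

p̂ = 86/583 ≈ 0.14751.
SE = √(p₀(1−p₀)/n) = √(0.13235/583) = 0.01507.
z = (0.14751 − 0.157)/0.01507 = -0.00949/0.01507 = -0.630.

z = -0.630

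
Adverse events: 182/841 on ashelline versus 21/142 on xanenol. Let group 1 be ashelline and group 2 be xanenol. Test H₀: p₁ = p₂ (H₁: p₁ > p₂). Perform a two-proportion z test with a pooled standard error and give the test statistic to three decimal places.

z = 1.866

p̂₁ = 182/841 ≈ 0.21641, p̂₂ = 21/142 ≈ 0.14789.
Pooled p̂ = (182+21)/(841+142) = 203/983 = 0.20651.
SE = √(0.163864 × 0.00823131) = 0.03673.
z = (0.21641 − 0.14789)/0.03673 = 0.06852/0.03673 = 1.866.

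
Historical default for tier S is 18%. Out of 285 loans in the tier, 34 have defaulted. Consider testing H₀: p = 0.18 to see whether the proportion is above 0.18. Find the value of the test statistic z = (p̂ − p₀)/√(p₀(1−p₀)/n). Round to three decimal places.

z = -2.667

p̂ = 34/285 ≈ 0.11930.
Under H₀, SE = √(0.18·0.82/285) = √(0.000517895) = 0.02276.
z = (0.11930 − 0.18)/0.02276 = -0.06070/0.02276 = -2.667.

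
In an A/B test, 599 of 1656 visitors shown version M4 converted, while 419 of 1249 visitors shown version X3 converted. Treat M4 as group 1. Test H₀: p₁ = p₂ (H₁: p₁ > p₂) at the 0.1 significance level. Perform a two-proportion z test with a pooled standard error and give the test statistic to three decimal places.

z = 1.468

p̂₁ = 599/1656 ≈ 0.36171, p̂₂ = 419/1249 ≈ 0.33547.
Pooled p̂ = (599+419)/(1656+1249) = 1018/2905 = 0.35043.
SE = √(0.227629 × 0.00140451) = 0.01788.
z = (0.36171 − 0.33547)/0.01788 = 0.02624/0.01788 = 1.468.
p-value = P(Z > 1.468) ≈ 0.0711, so at α = 0.1 we reject H₀.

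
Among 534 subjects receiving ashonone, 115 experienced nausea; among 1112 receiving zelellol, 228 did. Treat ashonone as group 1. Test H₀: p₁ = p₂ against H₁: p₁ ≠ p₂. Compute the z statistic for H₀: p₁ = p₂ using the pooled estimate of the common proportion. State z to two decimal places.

z = 0.48

p̂₁ = 115/534 = 0.21536, p̂₂ = 228/1112 = 0.20504.
Pooled p̂ = (115+228)/(534+1112) = 343/1646 = 0.20838.
SE = √(0.16496 × 0.00277194) = 0.02138.
z = (0.21536 − 0.20504)/0.02138 = 0.01032/0.02138 = 0.48.
Two-sided p-value ≈ 2·Φ(−0.483) = 0.6294.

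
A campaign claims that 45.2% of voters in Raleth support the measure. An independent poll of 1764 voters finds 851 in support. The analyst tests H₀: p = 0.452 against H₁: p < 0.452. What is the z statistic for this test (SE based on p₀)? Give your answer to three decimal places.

p̂ = 851/1764 ≈ 0.48243.
Standard error under H₀: √(0.452×0.548/1764) = 0.01185.
z = (0.48243 − 0.452)/0.01185 = 0.03043/0.01185 = 2.568.

z = 2.568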